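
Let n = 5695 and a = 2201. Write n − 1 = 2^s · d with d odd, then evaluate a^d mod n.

n − 1 = 5694 = 2^1 · 2847, so s = 1 and d = 2847.
Repeated squaring mod 5695: 2201^1 ≡ 2201, 2201^2 ≡ 3651, 2201^4 ≡ 3501, 2201^8 ≡ 1361, 2201^16 ≡ 1446, 2201^32 ≡ 851, 2201^64 ≡ 936, 2201^128 ≡ 4761, 2201^256 ≡ 1021, 2201^512 ≡ 256, 2201^1024 ≡ 2891, 2201^2048 ≡ 3316.
2847 = 2048 + 512 + 256 + 16 + 8 + 4 + 2 + 1, so 2201^2847 ≡ 3316·256·1021·1446·1361·3501·3651·2201 ≡ 661 (mod 5695).

661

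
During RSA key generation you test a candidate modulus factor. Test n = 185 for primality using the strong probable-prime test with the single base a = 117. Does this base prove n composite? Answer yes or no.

no

n − 1 = 184 = 2^3 · 23, so s = 3 and d = 23.
By repeated squaring, 117^23 ≡ 68 (mod 185).
x_0 = 117^23 mod 185 = 68.
x_0 is neither 1 nor 184, so continue squaring.
x_1 = 68^2 mod 185 = 184.
x_1 ≡ −1, so 117 is not a witness.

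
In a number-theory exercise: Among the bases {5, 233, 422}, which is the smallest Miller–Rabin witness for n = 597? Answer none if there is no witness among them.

5

n − 1 = 596 = 2^2 · 149, so s = 2 and d = 149.
Base 5: x_0 = 5^149 mod 597 = 521. x_0 is neither 1 nor 596, so continue squaring. x_1 = 521^2 mod 597 = 403. Reached i = s−1 = 1 without hitting −1: 5 is a Miller–Rabin witness and 597 is composite.
Base 233: x_0 = 233^149 mod 597 = 566. x_0 is neither 1 nor 596, so continue squaring. x_1 = 566^2 mod 597 = 364. Reached i = s−1 = 1 without hitting −1: 233 is a Miller–Rabin witness and 597 is composite.
Base 422: x_0 = 422^149 mod 597 = 236. x_0 is neither 1 nor 596, so continue squaring. x_1 = 236^2 mod 597 = 175. Reached i = s−1 = 1 without hitting −1: 422 is a Miller–Rabin witness and 597 is composite.
The smallest witness among the given bases is 5.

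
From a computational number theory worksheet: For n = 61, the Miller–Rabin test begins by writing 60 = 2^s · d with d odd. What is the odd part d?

15

Halving: 60 → 30 → 15; 15 is odd.
So 60 = 2^2 · 15.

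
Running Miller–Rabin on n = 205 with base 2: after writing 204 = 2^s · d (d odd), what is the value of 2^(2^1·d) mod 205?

4

n − 1 = 204 = 2^2 · 51, so s = 2 and d = 51.
Repeated squaring mod 205: 2^1 ≡ 2, 2^2 ≡ 4, 2^4 ≡ 16, 2^8 ≡ 51, 2^16 ≡ 141, 2^32 ≡ 201.
51 = 32 + 16 + 2 + 1, so 2^51 ≡ 201·141·4·2 ≡ 203 (mod 205).
x_0 = 203.
x_1 = 203^2 mod 205 = 4.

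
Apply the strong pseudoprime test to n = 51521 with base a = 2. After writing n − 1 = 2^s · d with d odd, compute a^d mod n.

18160

n − 1 = 51520 = 2^6 · 805, so s = 6 and d = 805.
Repeated squaring mod 51521: 2^1 ≡ 2, 2^2 ≡ 4, 2^4 ≡ 16, 2^8 ≡ 256, 2^16 ≡ 14015, 2^32 ≡ 22173, 2^64 ≡ 28547, 2^128 ≡ 23552, 2^256 ≡ 21618, 2^512 ≡ 42454.
805 = 512 + 256 + 32 + 4 + 1, so 2^805 ≡ 42454·21618·22173·16·2 ≡ 18160 (mod 51521).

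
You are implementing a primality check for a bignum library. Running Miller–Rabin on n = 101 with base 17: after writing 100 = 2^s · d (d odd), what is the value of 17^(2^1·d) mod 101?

1

n − 1 = 100 = 2^2 · 25, so s = 2 and d = 25.
By repeated squaring, 17^25 ≡ 100 (mod 101).
x_0 = 100.
x_1 = 100^2 mod 101 = 1.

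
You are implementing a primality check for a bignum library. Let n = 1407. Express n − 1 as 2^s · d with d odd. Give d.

703

Halving: 1406 → 703; 703 is odd.
So 1406 = 2^1 · 703.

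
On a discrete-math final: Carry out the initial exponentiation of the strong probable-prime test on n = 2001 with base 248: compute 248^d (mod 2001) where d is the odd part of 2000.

1499

n − 1 = 2000 = 2^4 · 125, so s = 4 and d = 125.
248^125 mod 2001 = 1499.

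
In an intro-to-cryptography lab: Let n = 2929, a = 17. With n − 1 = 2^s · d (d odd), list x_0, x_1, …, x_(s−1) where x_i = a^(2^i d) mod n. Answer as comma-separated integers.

n − 1 = 2928 = 2^4 · 183, so s = 4 and d = 183.
x_0 = 17^183 mod 2929 = 1984.
x_1 = 1984^2 mod 2929 = 2609.
x_2 = 2609^2 mod 2929 = 2814.
x_3 = 2814^2 mod 2929 = 1509.

1984, 2609, 2814, 1509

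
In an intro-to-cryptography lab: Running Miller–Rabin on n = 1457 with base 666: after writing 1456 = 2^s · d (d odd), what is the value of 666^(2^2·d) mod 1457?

n − 1 = 1456 = 2^4 · 91, so s = 4 and d = 91.
By repeated squaring, 666^91 ≡ 852 (mod 1457).
x_0 = 852.
x_1 = 852^2 mod 1457 = 318.
x_2 = 318^2 mod 1457 = 591.

591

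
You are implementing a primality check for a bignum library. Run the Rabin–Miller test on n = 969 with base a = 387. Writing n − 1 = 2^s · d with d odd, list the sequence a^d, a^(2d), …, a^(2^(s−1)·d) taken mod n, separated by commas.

n − 1 = 968 = 2^3 · 121, so s = 3 and d = 121.
x_0 = 387^121 mod 969 = 387.
x_1 = 387^2 mod 969 = 543.
x_2 = 543^2 mod 969 = 273.

387, 543, 273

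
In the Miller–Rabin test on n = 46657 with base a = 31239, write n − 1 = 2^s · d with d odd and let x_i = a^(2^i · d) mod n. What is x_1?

16614

n − 1 = 46656 = 2^6 · 729, so s = 6 and d = 729.
x_0 = 31239^729 mod 46657 = 42068.
x_1 = 42068^2 mod 46657 = 16614.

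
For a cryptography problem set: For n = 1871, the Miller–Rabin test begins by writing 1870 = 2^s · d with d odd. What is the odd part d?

935

Halving: 1870 → 935; 935 is odd.
So 1870 = 2^1 · 935.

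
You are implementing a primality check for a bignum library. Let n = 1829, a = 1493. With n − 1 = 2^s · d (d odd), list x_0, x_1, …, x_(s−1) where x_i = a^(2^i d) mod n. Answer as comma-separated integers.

n − 1 = 1828 = 2^2 · 457, so s = 2 and d = 457.
x_0 = 1493^457 mod 1829 = 1586.
x_1 = 1586^2 mod 1829 = 521.

1586, 521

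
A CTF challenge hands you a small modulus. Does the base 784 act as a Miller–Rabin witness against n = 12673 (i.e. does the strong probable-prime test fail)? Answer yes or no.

n − 1 = 12672 = 2^7 · 99, so s = 7 and d = 99.
x_0 = 784^99 mod 12673 = 1.
x_0 = 1, so 784 is not a witness.

no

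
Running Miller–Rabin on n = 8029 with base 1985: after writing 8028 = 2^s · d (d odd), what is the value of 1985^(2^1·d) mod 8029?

n − 1 = 8028 = 2^2 · 2007, so s = 2 and d = 2007.
x_0 = 1985^2007 mod 8029 = 7813.
x_1 = 7813^2 mod 8029 = 6511.

6511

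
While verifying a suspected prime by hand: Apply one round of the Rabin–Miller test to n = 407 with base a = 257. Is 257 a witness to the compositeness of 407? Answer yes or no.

yes

n − 1 = 406 = 2^1 · 203, so s = 1 and d = 203.
x_0 = 257^203 mod 407 = 328.
x_0 ∉ {1, 406} and s = 1, so 257 is a Miller–Rabin witness and 407 is composite.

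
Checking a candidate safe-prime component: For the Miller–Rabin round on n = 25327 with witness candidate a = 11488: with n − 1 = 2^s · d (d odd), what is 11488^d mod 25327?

18790

n − 1 = 25326 = 2^1 · 12663, so s = 1 and d = 12663.
Repeated squaring mod 25327: 11488^1 ≡ 11488, 11488^2 ≡ 20474, 11488^4 ≡ 22826, 11488^8 ≡ 24559, 11488^16 ≡ 7303, 11488^32 ≡ 20474, 11488^64 ≡ 22826, 11488^128 ≡ 24559, 11488^256 ≡ 7303, 11488^512 ≡ 20474, 11488^1024 ≡ 22826, 11488^2048 ≡ 24559, 11488^4096 ≡ 7303, 11488^8192 ≡ 20474.
12663 = 8192 + 4096 + 256 + 64 + 32 + 16 + 4 + 2 + 1, so 11488^12663 ≡ 20474·7303·7303·22826·20474·7303·22826·20474·11488 ≡ 18790 (mod 25327).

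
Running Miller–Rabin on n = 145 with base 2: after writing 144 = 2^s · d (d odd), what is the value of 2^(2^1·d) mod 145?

n − 1 = 144 = 2^4 · 9, so s = 4 and d = 9.
x_0 = 2^9 mod 145 = 77.
x_1 = 77^2 mod 145 = 129.

129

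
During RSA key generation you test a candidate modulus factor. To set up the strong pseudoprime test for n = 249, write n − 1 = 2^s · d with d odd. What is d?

31

Halving: 248 → 124 → 62 → 31; 31 is odd.
So 248 = 2^3 · 31.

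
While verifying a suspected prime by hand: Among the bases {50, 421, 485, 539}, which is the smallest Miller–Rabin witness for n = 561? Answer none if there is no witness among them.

421

n − 1 = 560 = 2^4 · 35, so s = 4 and d = 35.
Base 50: x_0 = 50^35 mod 561 = 560. x_0 = 560 ≡ −1, so 50 is not a witness.
Base 421: x_0 = 421^35 mod 561 = 463. x_0 is neither 1 nor 560, so continue squaring. x_1 = 463^2 mod 561 = 67. x_2 = 67^2 mod 561 = 1. x_2 = 1 but x_1 ≠ ±1, a nontrivial square root of 1 — 421 is a witness and 561 is composite.
Base 485: x_0 = 485^35 mod 561 = 287. x_0 is neither 1 nor 560, so continue squaring. x_1 = 287^2 mod 561 = 463. x_2 = 463^2 mod 561 = 67. x_3 = 67^2 mod 561 = 1. x_3 = 1 but x_2 ≠ ±1, a nontrivial square root of 1 — 485 is a witness and 561 is composite.
Base 539: x_0 = 539^35 mod 561 = 11. x_0 is neither 1 nor 560, so continue squaring. x_1 = 11^2 mod 561 = 121. x_2 = 121^2 mod 561 = 55. x_3 = 55^2 mod 561 = 220. Reached i = s−1 = 3 without hitting −1: 539 is a Miller–Rabin witness and 561 is composite.
The smallest witness among the given bases is 421.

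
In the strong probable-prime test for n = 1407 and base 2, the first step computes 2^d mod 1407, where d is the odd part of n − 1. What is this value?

1388

n − 1 = 1406 = 2^1 · 703, so s = 1 and d = 703.
2^703 mod 1407 = 1388.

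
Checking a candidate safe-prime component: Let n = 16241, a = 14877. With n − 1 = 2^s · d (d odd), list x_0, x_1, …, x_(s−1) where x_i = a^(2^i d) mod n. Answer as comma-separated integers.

2392, 4832, 9907, 4286

n − 1 = 16240 = 2^4 · 1015, so s = 4 and d = 1015.
x_0 = 14877^1015 mod 16241 = 2392.
x_1 = 2392^2 mod 16241 = 4832.
x_2 = 4832^2 mod 16241 = 9907.
x_3 = 9907^2 mod 16241 = 4286.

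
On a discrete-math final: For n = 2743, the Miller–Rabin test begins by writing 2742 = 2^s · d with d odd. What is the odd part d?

1371

Halving: 2742 → 1371; 1371 is odd.
So 2742 = 2^1 · 1371.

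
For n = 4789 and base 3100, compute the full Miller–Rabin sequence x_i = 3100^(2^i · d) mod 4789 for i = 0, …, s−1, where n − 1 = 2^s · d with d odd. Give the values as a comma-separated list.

n − 1 = 4788 = 2^2 · 1197, so s = 2 and d = 1197.
x_0 = 3100^1197 mod 4789 = 3308.
x_1 = 3308^2 mod 4789 = 4788.

3308, 4788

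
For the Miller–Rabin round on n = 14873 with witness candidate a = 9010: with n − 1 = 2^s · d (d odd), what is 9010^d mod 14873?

n − 1 = 14872 = 2^3 · 1859, so s = 3 and d = 1859.
Repeated squaring mod 14873: 9010^1 ≡ 9010, 9010^2 ≡ 3266, 9010^4 ≡ 2815, 9010^8 ≡ 11789, 9010^16 ≡ 7209, 9010^32 ≡ 3419, 9010^64 ≡ 14256, 9010^128 ≡ 8864, 9010^256 ≡ 11310, 9010^512 ≡ 8300, 9010^1024 ≡ 13137.
1859 = 1024 + 512 + 256 + 64 + 2 + 1, so 9010^1859 ≡ 13137·8300·11310·14256·3266·9010 ≡ 10560 (mod 14873).

10560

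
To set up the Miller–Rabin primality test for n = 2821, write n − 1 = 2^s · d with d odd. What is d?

705

Halving: 2820 → 1410 → 705; 705 is odd.
So 2820 = 2^2 · 705.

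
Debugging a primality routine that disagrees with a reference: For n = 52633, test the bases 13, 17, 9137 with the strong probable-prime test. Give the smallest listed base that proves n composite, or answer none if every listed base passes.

13

n − 1 = 52632 = 2^3 · 6579, so s = 3 and d = 6579.
Base 13: x_0 = 13^6579 mod 52633 = 36875. x_0 is neither 1 nor 52632, so continue squaring. x_1 = 36875^2 mod 52633 = 44703. x_2 = 44703^2 mod 52633 = 41098. Reached i = s−1 = 2 without hitting −1: 13 is a Miller–Rabin witness and 52633 is composite.
Base 17: x_0 = 17^6579 mod 52633 = 825. x_0 is neither 1 nor 52632, so continue squaring. x_1 = 825^2 mod 52633 = 49029. x_2 = 49029^2 mod 52633 = 41098. Reached i = s−1 = 2 without hitting −1: 17 is a Miller–Rabin witness and 52633 is composite.
Base 9137: x_0 = 9137^6579 mod 52633 = 18642. x_0 is neither 1 nor 52632, so continue squaring. x_1 = 18642^2 mod 52633 = 41098. x_2 = 41098^2 mod 52633 = 1. x_2 = 1 but x_1 ≠ ±1, a nontrivial square root of 1 — 9137 is a witness and 52633 is composite.
The smallest witness among the given bases is 13.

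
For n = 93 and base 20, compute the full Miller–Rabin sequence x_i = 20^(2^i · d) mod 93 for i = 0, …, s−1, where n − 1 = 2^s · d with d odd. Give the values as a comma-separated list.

50, 82

n − 1 = 92 = 2^2 · 23, so s = 2 and d = 23.
x_0 = 20^23 mod 93 = 50.
x_1 = 50^2 mod 93 = 82.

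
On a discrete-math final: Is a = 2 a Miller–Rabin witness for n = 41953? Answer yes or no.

no

n − 1 = 41952 = 2^5 · 1311, so s = 5 and d = 1311.
x_0 = 2^1311 mod 41953 = 5465.
x_0 is neither 1 nor 41952, so continue squaring.
x_1 = 5465^2 mod 41953 = 37642.
x_2 = 37642^2 mod 41953 = 41495.
x_3 = 41495^2 mod 41953 = 41952.
x_3 ≡ −1, so 2 is not a witness.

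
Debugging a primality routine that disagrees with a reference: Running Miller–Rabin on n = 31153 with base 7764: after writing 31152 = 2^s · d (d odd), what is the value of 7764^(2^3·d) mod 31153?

1

n − 1 = 31152 = 2^4 · 1947, so s = 4 and d = 1947.
x_0 = 7764^1947 mod 31153 = 15929.
x_1 = 15929^2 mod 31153 = 23009.
x_2 = 23009^2 mod 31153 = 31152.
x_3 = 31152^2 mod 31153 = 1.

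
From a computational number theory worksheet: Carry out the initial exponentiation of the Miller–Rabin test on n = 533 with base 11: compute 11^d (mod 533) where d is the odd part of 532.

n − 1 = 532 = 2^2 · 133, so s = 2 and d = 133.
11^133 mod 533 = 89.

89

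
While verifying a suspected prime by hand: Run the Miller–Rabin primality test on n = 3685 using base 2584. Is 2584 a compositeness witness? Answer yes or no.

no

n − 1 = 3684 = 2^2 · 921, so s = 2 and d = 921.
x_0 = 2584^921 mod 3685 = 3684.
x_0 = 3684 ≡ −1, so 2584 is not a witness.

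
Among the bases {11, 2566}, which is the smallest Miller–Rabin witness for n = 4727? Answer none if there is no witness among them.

n − 1 = 4726 = 2^1 · 2363, so s = 1 and d = 2363.
Base 11: x_0 = 11^2363 mod 4727 = 2562. x_0 ∉ {1, 4726} and s = 1, so 11 is a Miller–Rabin witness and 4727 is composite.
Base 2566: x_0 = 2566^2363 mod 4727 = 4561. x_0 ∉ {1, 4726} and s = 1, so 2566 is a Miller–Rabin witness and 4727 is composite.
The smallest witness among the given bases is 11.

11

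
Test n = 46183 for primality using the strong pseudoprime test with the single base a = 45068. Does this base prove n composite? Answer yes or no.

n − 1 = 46182 = 2^1 · 23091, so s = 1 and d = 23091.
x_0 = 45068^23091 mod 46183 = 1.
x_0 = 1, so 45068 is not a witness.

no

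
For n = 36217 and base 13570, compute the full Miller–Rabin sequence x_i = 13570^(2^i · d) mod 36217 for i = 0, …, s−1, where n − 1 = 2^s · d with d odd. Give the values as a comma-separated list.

n − 1 = 36216 = 2^3 · 4527, so s = 3 and d = 4527.
x_0 = 13570^4527 mod 36217 = 31098.
x_1 = 31098^2 mod 36217 = 19270.
x_2 = 19270^2 mod 36217 = 36216.

31098, 19270, 36216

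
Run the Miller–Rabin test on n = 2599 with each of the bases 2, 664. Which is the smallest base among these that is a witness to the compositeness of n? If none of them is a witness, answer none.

2

n − 1 = 2598 = 2^1 · 1299, so s = 1 and d = 1299.
Base 2: x_0 = 2^1299 mod 2599 = 692. x_0 ∉ {1, 2598} and s = 1, so 2 is a Miller–Rabin witness and 2599 is composite.
Base 664: x_0 = 664^1299 mod 2599 = 618. x_0 ∉ {1, 2598} and s = 1, so 664 is a Miller–Rabin witness and 2599 is composite.
The smallest witness among the given bases is 2.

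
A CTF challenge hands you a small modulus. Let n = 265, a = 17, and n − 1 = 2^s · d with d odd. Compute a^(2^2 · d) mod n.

236

n − 1 = 264 = 2^3 · 33, so s = 3 and d = 33.
x_0 = 17^33 mod 265 = 112.
x_1 = 112^2 mod 265 = 89.
x_2 = 89^2 mod 265 = 236.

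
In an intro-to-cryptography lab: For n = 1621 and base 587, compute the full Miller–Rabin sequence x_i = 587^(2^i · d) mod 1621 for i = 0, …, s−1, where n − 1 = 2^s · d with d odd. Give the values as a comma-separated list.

1620, 1

n − 1 = 1620 = 2^2 · 405, so s = 2 and d = 405.
x_0 = 587^405 mod 1621 = 1620.
x_1 = 1620^2 mod 1621 = 1.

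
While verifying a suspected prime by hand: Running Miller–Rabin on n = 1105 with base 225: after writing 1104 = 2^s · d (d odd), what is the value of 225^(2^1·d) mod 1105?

560

n − 1 = 1104 = 2^4 · 69, so s = 4 and d = 69.
x_0 = 225^69 mod 1105 = 480.
x_1 = 480^2 mod 1105 = 560.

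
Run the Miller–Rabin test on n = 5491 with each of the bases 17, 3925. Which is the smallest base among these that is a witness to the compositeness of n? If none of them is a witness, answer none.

n − 1 = 5490 = 2^1 · 2745, so s = 1 and d = 2745.
Base 17: x_0 = 17^2745 mod 5491 = 1445. x_0 ∉ {1, 5490} and s = 1, so 17 is a Miller–Rabin witness and 5491 is composite.
Base 3925: x_0 = 3925^2745 mod 5491 = 2718. x_0 ∉ {1, 5490} and s = 1, so 3925 is a Miller–Rabin witness and 5491 is composite.
The smallest witness among the given bases is 17.

17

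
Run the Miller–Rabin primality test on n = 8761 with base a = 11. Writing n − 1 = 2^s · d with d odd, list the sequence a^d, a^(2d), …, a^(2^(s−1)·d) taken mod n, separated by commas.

n − 1 = 8760 = 2^3 · 1095, so s = 3 and d = 1095.
x_0 = 11^1095 mod 8761 = 1.
x_1 = 1^2 mod 8761 = 1.
x_2 = 1^2 mod 8761 = 1.

1, 1, 1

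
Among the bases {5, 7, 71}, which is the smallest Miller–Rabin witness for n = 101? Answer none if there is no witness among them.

n − 1 = 100 = 2^2 · 25, so s = 2 and d = 25.
Base 5: x_0 = 5^25 mod 101 = 1. x_0 = 1, so 5 is not a witness.
Base 7: x_0 = 7^25 mod 101 = 10. x_0 is neither 1 nor 100, so continue squaring. x_1 = 10^2 mod 101 = 100. x_1 ≡ −1, so 7 is not a witness.
Base 71: x_0 = 71^25 mod 101 = 1. x_0 = 1, so 71 is not a witness.
No listed base is a witness for 101.

none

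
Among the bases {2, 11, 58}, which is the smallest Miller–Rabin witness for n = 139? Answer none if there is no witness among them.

n − 1 = 138 = 2^1 · 69, so s = 1 and d = 69.
Base 2: x_0 = 2^69 mod 139 = 138. x_0 = 138 ≡ −1, so 2 is not a witness.
Base 11: x_0 = 11^69 mod 139 = 1. x_0 = 1, so 11 is not a witness.
Base 58: x_0 = 58^69 mod 139 = 138. x_0 = 138 ≡ −1, so 58 is not a witness.
No listed base is a witness for 139.

none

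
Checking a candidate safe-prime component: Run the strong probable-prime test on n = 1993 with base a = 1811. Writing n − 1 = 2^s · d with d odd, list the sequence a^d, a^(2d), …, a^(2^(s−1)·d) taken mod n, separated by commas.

n − 1 = 1992 = 2^3 · 249, so s = 3 and d = 249.
x_0 = 1811^249 mod 1993 = 546.
x_1 = 546^2 mod 1993 = 1159.
x_2 = 1159^2 mod 1993 = 1992.

546, 1159, 1992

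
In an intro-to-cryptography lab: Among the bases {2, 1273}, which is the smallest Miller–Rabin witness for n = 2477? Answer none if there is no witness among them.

n − 1 = 2476 = 2^2 · 619, so s = 2 and d = 619.
Base 2: x_0 = 2^619 mod 2477 = 915. x_0 is neither 1 nor 2476, so continue squaring. x_1 = 915^2 mod 2477 = 2476. x_1 ≡ −1, so 2 is not a witness.
Base 1273: x_0 = 1273^619 mod 2477 = 2476. x_0 = 2476 ≡ −1, so 1273 is not a witness.
No listed base is a witness for 2477.

none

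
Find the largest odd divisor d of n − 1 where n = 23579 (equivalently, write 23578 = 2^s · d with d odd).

11789

Halving: 23578 → 11789; 11789 is odd.
So 23578 = 2^1 · 11789.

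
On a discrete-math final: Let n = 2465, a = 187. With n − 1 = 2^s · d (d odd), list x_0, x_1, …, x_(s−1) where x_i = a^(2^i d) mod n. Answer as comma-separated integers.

n − 1 = 2464 = 2^5 · 77, so s = 5 and d = 77.
x_0 = 187^77 mod 2465 = 782.
x_1 = 782^2 mod 2465 = 204.
x_2 = 204^2 mod 2465 = 2176.
x_3 = 2176^2 mod 2465 = 2176.
x_4 = 2176^2 mod 2465 = 2176.

782, 204, 2176, 2176, 2176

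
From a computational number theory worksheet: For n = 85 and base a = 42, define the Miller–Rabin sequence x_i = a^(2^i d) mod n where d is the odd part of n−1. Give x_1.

n − 1 = 84 = 2^2 · 21, so s = 2 and d = 21.
x_0 = 42^21 mod 85 = 77.
x_1 = 77^2 mod 85 = 64.

64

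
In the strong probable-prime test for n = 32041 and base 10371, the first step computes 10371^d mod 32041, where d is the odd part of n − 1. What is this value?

n − 1 = 32040 = 2^3 · 4005, so s = 3 and d = 4005.
10371^4005 mod 32041 = 22734.

22734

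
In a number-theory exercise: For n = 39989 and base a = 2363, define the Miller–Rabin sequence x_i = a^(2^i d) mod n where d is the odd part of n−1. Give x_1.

39988

n − 1 = 39988 = 2^2 · 9997, so s = 2 and d = 9997.
x_0 = 2363^9997 mod 39989 = 30172.
x_1 = 30172^2 mod 39989 = 39988.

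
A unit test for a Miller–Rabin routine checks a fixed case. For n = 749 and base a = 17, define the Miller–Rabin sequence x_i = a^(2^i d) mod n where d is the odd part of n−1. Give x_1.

n − 1 = 748 = 2^2 · 187, so s = 2 and d = 187.
Repeated squaring mod 749: 17^1 ≡ 17, 17^2 ≡ 289, 17^4 ≡ 382, 17^8 ≡ 618, 17^16 ≡ 683, 17^32 ≡ 611, 17^64 ≡ 319, 17^128 ≡ 646.
187 = 128 + 32 + 16 + 8 + 2 + 1, so 17^187 ≡ 646·611·683·618·289·17 ≡ 318 (mod 749).
x_0 = 318.
x_1 = 318^2 mod 749 = 9.

9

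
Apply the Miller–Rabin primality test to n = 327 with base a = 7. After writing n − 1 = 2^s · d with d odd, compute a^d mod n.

7

n − 1 = 326 = 2^1 · 163, so s = 1 and d = 163.
Repeated squaring mod 327: 7^1 ≡ 7, 7^2 ≡ 49, 7^4 ≡ 112, 7^8 ≡ 118, 7^16 ≡ 190, 7^32 ≡ 130, 7^64 ≡ 223, 7^128 ≡ 25.
163 = 128 + 32 + 2 + 1, so 7^163 ≡ 25·130·49·7 ≡ 7 (mod 327).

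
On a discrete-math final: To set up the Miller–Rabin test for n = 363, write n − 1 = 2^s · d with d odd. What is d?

Halving: 362 → 181; 181 is odd.
So 362 = 2^1 · 181.

181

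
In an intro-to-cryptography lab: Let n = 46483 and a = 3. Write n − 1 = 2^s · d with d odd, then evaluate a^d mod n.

n − 1 = 46482 = 2^1 · 23241, so s = 1 and d = 23241.
3^23241 mod 46483 = 9310.

9310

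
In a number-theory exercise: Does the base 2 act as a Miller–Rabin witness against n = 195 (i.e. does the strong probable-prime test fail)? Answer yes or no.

n − 1 = 194 = 2^1 · 97, so s = 1 and d = 97.
x_0 = 2^97 mod 195 = 2.
x_0 ∉ {1, 194} and s = 1, so 2 is a Miller–Rabin witness and 195 is composite.

yes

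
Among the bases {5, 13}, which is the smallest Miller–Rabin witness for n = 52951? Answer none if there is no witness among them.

n − 1 = 52950 = 2^1 · 26475, so s = 1 and d = 26475.
Base 5: x_0 = 5^26475 mod 52951 = 1. x_0 = 1, so 5 is not a witness.
Base 13: x_0 = 13^26475 mod 52951 = 52950. x_0 = 52950 ≡ −1, so 13 is not a witness.
No listed base is a witness for 52951.

none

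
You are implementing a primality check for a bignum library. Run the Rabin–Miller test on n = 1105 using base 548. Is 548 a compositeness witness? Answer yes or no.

n − 1 = 1104 = 2^4 · 69, so s = 4 and d = 69.
Repeated squaring mod 1105: 548^1 ≡ 548, 548^2 ≡ 849, 548^4 ≡ 341, 548^8 ≡ 256, 548^16 ≡ 341, 548^32 ≡ 256, 548^64 ≡ 341.
69 = 64 + 4 + 1, so 548^69 ≡ 341·341·548 ≡ 1058 (mod 1105).
x_0 = 548^69 mod 1105 = 1058.
x_0 is neither 1 nor 1104, so continue squaring.
x_1 = 1058^2 mod 1105 = 1104.
x_1 ≡ −1, so 548 is not a witness.

no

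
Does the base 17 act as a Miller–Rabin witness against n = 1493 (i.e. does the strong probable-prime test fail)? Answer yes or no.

n − 1 = 1492 = 2^2 · 373, so s = 2 and d = 373.
Repeated squaring mod 1493: 17^1 ≡ 17, 17^2 ≡ 289, 17^4 ≡ 1406, 17^8 ≡ 104, 17^16 ≡ 365, 17^32 ≡ 348, 17^64 ≡ 171, 17^128 ≡ 874, 17^256 ≡ 953.
373 = 256 + 64 + 32 + 16 + 4 + 1, so 17^373 ≡ 953·171·348·365·1406·17 ≡ 1061 (mod 1493).
x_0 = 17^373 mod 1493 = 1061.
x_0 is neither 1 nor 1492, so continue squaring.
x_1 = 1061^2 mod 1493 = 1492.
x_1 ≡ −1, so 17 is not a witness.

no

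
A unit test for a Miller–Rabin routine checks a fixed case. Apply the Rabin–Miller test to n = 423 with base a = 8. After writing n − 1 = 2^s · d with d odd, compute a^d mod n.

n − 1 = 422 = 2^1 · 211, so s = 1 and d = 211.
Repeated squaring mod 423: 8^1 ≡ 8, 8^2 ≡ 64, 8^4 ≡ 289, 8^8 ≡ 190, 8^16 ≡ 145, 8^32 ≡ 298, 8^64 ≡ 397, 8^128 ≡ 253.
211 = 128 + 64 + 16 + 2 + 1, so 8^211 ≡ 253·397·145·64·8 ≡ 242 (mod 423).

242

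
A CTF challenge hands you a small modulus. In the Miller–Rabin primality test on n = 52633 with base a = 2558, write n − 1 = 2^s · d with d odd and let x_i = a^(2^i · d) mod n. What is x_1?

41098

n − 1 = 52632 = 2^3 · 6579, so s = 3 and d = 6579.
x_0 = 2558^6579 mod 52633 = 3604.
x_1 = 3604^2 mod 52633 = 41098.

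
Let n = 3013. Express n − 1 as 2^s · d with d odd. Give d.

Halving: 3012 → 1506 → 753; 753 is odd.
So 3012 = 2^2 · 753.

753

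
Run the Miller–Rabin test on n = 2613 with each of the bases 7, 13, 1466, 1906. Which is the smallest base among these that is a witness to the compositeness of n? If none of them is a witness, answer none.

n − 1 = 2612 = 2^2 · 653, so s = 2 and d = 653.
Base 7: x_0 = 7^653 mod 2613 = 1324. x_0 is neither 1 nor 2612, so continue squaring. x_1 = 1324^2 mod 2613 = 2266. Reached i = s−1 = 1 without hitting −1: 7 is a Miller–Rabin witness and 2613 is composite.
Base 13: x_0 = 13^653 mod 2613 = 637. x_0 is neither 1 nor 2612, so continue squaring. x_1 = 637^2 mod 2613 = 754. Reached i = s−1 = 1 without hitting −1: 13 is a Miller–Rabin witness and 2613 is composite.
Base 1466: x_0 = 1466^653 mod 2613 = 1148. x_0 is neither 1 nor 2612, so continue squaring. x_1 = 1148^2 mod 2613 = 952. Reached i = s−1 = 1 without hitting −1: 1466 is a Miller–Rabin witness and 2613 is composite.
Base 1906: x_0 = 1906^653 mod 2613 = 775. x_0 is neither 1 nor 2612, so continue squaring. x_1 = 775^2 mod 2613 = 2248. Reached i = s−1 = 1 without hitting −1: 1906 is a Miller–Rabin witness and 2613 is composite.
The smallest witness among the given bases is 7.

7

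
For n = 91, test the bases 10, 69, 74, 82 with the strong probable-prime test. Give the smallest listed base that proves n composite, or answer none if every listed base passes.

none

n − 1 = 90 = 2^1 · 45, so s = 1 and d = 45.
Base 10: x_0 = 10^45 mod 91 = 90. x_0 = 90 ≡ −1, so 10 is not a witness.
Base 69: x_0 = 69^45 mod 91 = 90. x_0 = 90 ≡ −1, so 69 is not a witness.
Base 74: x_0 = 74^45 mod 91 = 1. x_0 = 1, so 74 is not a witness.
Base 82: x_0 = 82^45 mod 91 = 90. x_0 = 90 ≡ −1, so 82 is not a witness.
No listed base is a witness for 91.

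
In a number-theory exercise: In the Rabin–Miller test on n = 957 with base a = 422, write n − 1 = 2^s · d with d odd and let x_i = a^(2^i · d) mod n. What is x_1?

n − 1 = 956 = 2^2 · 239, so s = 2 and d = 239.
Repeated squaring mod 957: 422^1 ≡ 422, 422^2 ≡ 82, 422^4 ≡ 25, 422^8 ≡ 625, 422^16 ≡ 169, 422^32 ≡ 808, 422^64 ≡ 190, 422^128 ≡ 691.
239 = 128 + 64 + 32 + 8 + 4 + 2 + 1, so 422^239 ≡ 691·190·808·625·25·82·422 ≡ 509 (mod 957).
x_0 = 509.
x_1 = 509^2 mod 957 = 691.

691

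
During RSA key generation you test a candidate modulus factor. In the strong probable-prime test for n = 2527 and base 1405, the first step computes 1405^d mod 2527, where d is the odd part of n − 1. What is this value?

1462

n − 1 = 2526 = 2^1 · 1263, so s = 1 and d = 1263.
1405^1263 mod 2527 = 1462.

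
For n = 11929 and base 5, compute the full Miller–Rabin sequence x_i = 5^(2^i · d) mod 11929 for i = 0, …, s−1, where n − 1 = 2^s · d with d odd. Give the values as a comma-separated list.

n − 1 = 11928 = 2^3 · 1491, so s = 3 and d = 1491.
x_0 = 5^1491 mod 11929 = 1588.
x_1 = 1588^2 mod 11929 = 4725.
x_2 = 4725^2 mod 11929 = 6466.

1588, 4725, 6466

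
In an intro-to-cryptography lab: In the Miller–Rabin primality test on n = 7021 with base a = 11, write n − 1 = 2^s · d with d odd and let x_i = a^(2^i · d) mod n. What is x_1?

4768

n − 1 = 7020 = 2^2 · 1755, so s = 2 and d = 1755.
x_0 = 11^1755 mod 7021 = 1814.
x_1 = 1814^2 mod 7021 = 4768.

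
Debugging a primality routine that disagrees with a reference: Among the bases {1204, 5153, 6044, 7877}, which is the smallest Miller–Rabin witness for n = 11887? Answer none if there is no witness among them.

n − 1 = 11886 = 2^1 · 5943, so s = 1 and d = 5943.
Base 1204: x_0 = 1204^5943 mod 11887 = 11886. x_0 = 11886 ≡ −1, so 1204 is not a witness.
Base 5153: x_0 = 5153^5943 mod 11887 = 11886. x_0 = 11886 ≡ −1, so 5153 is not a witness.
Base 6044: x_0 = 6044^5943 mod 11887 = 11886. x_0 = 11886 ≡ −1, so 6044 is not a witness.
Base 7877: x_0 = 7877^5943 mod 11887 = 11886. x_0 = 11886 ≡ −1, so 7877 is not a witness.
No listed base is a witness for 11887.

none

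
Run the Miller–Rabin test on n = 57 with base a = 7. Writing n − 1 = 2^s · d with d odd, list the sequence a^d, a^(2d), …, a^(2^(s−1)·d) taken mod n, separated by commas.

7, 49, 7

n − 1 = 56 = 2^3 · 7, so s = 3 and d = 7.
x_0 = 7^7 mod 57 = 7.
x_1 = 7^2 mod 57 = 49.
x_2 = 49^2 mod 57 = 7.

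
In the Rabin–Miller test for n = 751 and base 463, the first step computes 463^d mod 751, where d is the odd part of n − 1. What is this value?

750

n − 1 = 750 = 2^1 · 375, so s = 1 and d = 375.
463^375 mod 751 = 750.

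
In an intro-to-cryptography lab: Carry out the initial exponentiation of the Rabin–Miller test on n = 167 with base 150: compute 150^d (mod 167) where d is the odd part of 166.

n − 1 = 166 = 2^1 · 83, so s = 1 and d = 83.
Repeated squaring mod 167: 150^1 ≡ 150, 150^2 ≡ 122, 150^4 ≡ 21, 150^8 ≡ 107, 150^16 ≡ 93, 150^32 ≡ 132, 150^64 ≡ 56.
83 = 64 + 16 + 2 + 1, so 150^83 ≡ 56·93·122·150 ≡ 1 (mod 167).

1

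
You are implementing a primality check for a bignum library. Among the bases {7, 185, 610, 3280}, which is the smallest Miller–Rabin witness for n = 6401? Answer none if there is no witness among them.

n − 1 = 6400 = 2^8 · 25, so s = 8 and d = 25.
Base 7: x_0 = 7^25 mod 6401 = 774. x_0 is neither 1 nor 6400, so continue squaring. x_1 = 774^2 mod 6401 = 3783. x_2 = 3783^2 mod 6401 = 4854. x_3 = 4854^2 mod 6401 = 5636. x_4 = 5636^2 mod 6401 = 2734. x_5 = 2734^2 mod 6401 = 4789. x_6 = 4789^2 mod 6401 = 6139. x_7 = 6139^2 mod 6401 = 4634. Reached i = s−1 = 7 without hitting −1: 7 is a Miller–Rabin witness and 6401 is composite.
Base 185: x_0 = 185^25 mod 6401 = 2553. x_0 is neither 1 nor 6400, so continue squaring. x_1 = 2553^2 mod 6401 = 1591. x_2 = 1591^2 mod 6401 = 2886. x_3 = 2886^2 mod 6401 = 1295. x_4 = 1295^2 mod 6401 = 6364. x_5 = 6364^2 mod 6401 = 1369. x_6 = 1369^2 mod 6401 = 5069. x_7 = 5069^2 mod 6401 = 1147. Reached i = s−1 = 7 without hitting −1: 185 is a Miller–Rabin witness and 6401 is composite.
Base 610: x_0 = 610^25 mod 6401 = 616. x_0 is neither 1 nor 6400, so continue squaring. x_1 = 616^2 mod 6401 = 1797. x_2 = 1797^2 mod 6401 = 3105. x_3 = 3105^2 mod 6401 = 1119. x_4 = 1119^2 mod 6401 = 3966. x_5 = 3966^2 mod 6401 = 1899. x_6 = 1899^2 mod 6401 = 2438. x_7 = 2438^2 mod 6401 = 3716. Reached i = s−1 = 7 without hitting −1: 610 is a Miller–Rabin witness and 6401 is composite.
Base 3280: x_0 = 3280^25 mod 6401 = 1475. x_0 is neither 1 nor 6400, so continue squaring. x_1 = 1475^2 mod 6401 = 5686. x_2 = 5686^2 mod 6401 = 5546. x_3 = 5546^2 mod 6401 = 1311. x_4 = 1311^2 mod 6401 = 3253. x_5 = 3253^2 mod 6401 = 1156. x_6 = 1156^2 mod 6401 = 4928. x_7 = 4928^2 mod 6401 = 6191. Reached i = s−1 = 7 without hitting −1: 3280 is a Miller–Rabin witness and 6401 is composite.
The smallest witness among the given bases is 7.

7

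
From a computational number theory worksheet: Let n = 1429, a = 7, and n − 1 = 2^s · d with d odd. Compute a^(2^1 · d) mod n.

n − 1 = 1428 = 2^2 · 357, so s = 2 and d = 357.
x_0 = 7^357 mod 1429 = 1.
x_1 = 1^2 mod 1429 = 1.

1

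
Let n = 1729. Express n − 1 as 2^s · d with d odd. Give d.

27

Halving: 1728 → 864 → 432 → 216 → 108 → 54 → 27; 27 is odd.
So 1728 = 2^6 · 27.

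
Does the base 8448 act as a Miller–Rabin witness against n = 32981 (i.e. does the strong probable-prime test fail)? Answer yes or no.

yes

n − 1 = 32980 = 2^2 · 8245, so s = 2 and d = 8245.
x_0 = 8448^8245 mod 32981 = 16703.
x_0 is neither 1 nor 32980, so continue squaring.
x_1 = 16703^2 mod 32981 = 3930.
Reached i = s−1 = 1 without hitting −1: 8448 is a Miller–Rabin witness and 32981 is composite.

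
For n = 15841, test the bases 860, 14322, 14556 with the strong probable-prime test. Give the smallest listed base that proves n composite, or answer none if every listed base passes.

n − 1 = 15840 = 2^5 · 495, so s = 5 and d = 495.
Base 860: x_0 = 860^495 mod 15841 = 15840. x_0 = 15840 ≡ −1, so 860 is not a witness.
Base 14322: x_0 = 14322^495 mod 15841 = 13454. x_0 is neither 1 nor 15840, so continue squaring. x_1 = 13454^2 mod 15841 = 10850. x_2 = 10850^2 mod 15841 = 8029. x_3 = 8029^2 mod 15841 = 7812. x_4 = 7812^2 mod 15841 = 7812. Reached i = s−1 = 4 without hitting −1: 14322 is a Miller–Rabin witness and 15841 is composite.
Base 14556: x_0 = 14556^495 mod 15841 = 8896. x_0 is neither 1 nor 15840, so continue squaring. x_1 = 8896^2 mod 15841 = 13021. x_2 = 13021^2 mod 15841 = 218. x_3 = 218^2 mod 15841 = 1. x_3 = 1 but x_2 ≠ ±1, a nontrivial square root of 1 — 14556 is a witness and 15841 is composite.
The smallest witness among the given bases is 14322.

14322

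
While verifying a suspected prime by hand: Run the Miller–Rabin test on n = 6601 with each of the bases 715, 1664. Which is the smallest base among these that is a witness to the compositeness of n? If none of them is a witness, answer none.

1664

n − 1 = 6600 = 2^3 · 825, so s = 3 and d = 825.
Base 715: x_0 = 715^825 mod 6601 = 1. x_0 = 1, so 715 is not a witness.
Base 1664: x_0 = 1664^825 mod 6601 = 1749. x_0 is neither 1 nor 6600, so continue squaring. x_1 = 1749^2 mod 6601 = 2738. x_2 = 2738^2 mod 6601 = 4509. Reached i = s−1 = 2 without hitting −1: 1664 is a Miller–Rabin witness and 6601 is composite.
The smallest witness among the given bases is 1664.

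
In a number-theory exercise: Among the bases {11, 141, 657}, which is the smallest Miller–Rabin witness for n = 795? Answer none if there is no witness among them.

11

n − 1 = 794 = 2^1 · 397, so s = 1 and d = 397.
Base 11: x_0 = 11^397 mod 795 = 131. x_0 ∉ {1, 794} and s = 1, so 11 is a Miller–Rabin witness and 795 is composite.
Base 141: x_0 = 141^397 mod 795 = 231. x_0 ∉ {1, 794} and s = 1, so 141 is a Miller–Rabin witness and 795 is composite.
Base 657: x_0 = 657^397 mod 795 = 177. x_0 ∉ {1, 794} and s = 1, so 657 is a Miller–Rabin witness and 795 is composite.
The smallest witness among the given bases is 11.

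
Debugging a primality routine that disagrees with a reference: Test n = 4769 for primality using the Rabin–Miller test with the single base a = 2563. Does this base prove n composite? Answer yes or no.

yes

n − 1 = 4768 = 2^5 · 149, so s = 5 and d = 149.
By repeated squaring, 2563^149 ≡ 2115 (mod 4769).
x_0 = 2563^149 mod 4769 = 2115.
x_0 is neither 1 nor 4768, so continue squaring.
x_1 = 2115^2 mod 4769 = 4672.
x_2 = 4672^2 mod 4769 = 4640.
x_3 = 4640^2 mod 4769 = 2334.
x_4 = 2334^2 mod 4769 = 1358.
Reached i = s−1 = 4 without hitting −1: 2563 is a Miller–Rabin witness and 4769 is composite.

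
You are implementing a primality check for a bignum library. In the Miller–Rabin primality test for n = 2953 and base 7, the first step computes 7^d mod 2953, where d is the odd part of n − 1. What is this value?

n − 1 = 2952 = 2^3 · 369, so s = 3 and d = 369.
7^369 mod 2953 = 939.

939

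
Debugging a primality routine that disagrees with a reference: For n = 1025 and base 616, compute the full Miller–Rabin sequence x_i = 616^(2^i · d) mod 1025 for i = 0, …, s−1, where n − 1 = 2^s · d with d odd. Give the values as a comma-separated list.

616, 206, 411, 821, 616, 206, 411, 821, 616, 206

n − 1 = 1024 = 2^10 · 1, so s = 10 and d = 1.
x_0 = 616^1 mod 1025 = 616.
x_1 = 616^2 mod 1025 = 206.
x_2 = 206^2 mod 1025 = 411.
x_3 = 411^2 mod 1025 = 821.
x_4 = 821^2 mod 1025 = 616.
x_5 = 616^2 mod 1025 = 206.
x_6 = 206^2 mod 1025 = 411.
x_7 = 411^2 mod 1025 = 821.
x_8 = 821^2 mod 1025 = 616.
x_9 = 616^2 mod 1025 = 206.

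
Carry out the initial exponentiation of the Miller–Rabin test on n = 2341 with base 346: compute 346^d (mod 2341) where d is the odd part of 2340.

n − 1 = 2340 = 2^2 · 585, so s = 2 and d = 585.
Repeated squaring mod 2341: 346^1 ≡ 346, 346^2 ≡ 325, 346^4 ≡ 280, 346^8 ≡ 1147, 346^16 ≡ 2308, 346^32 ≡ 1089, 346^64 ≡ 1375, 346^128 ≡ 1438, 346^256 ≡ 741, 346^512 ≡ 1287.
585 = 512 + 64 + 8 + 1, so 346^585 ≡ 1287·1375·1147·346 ≡ 2188 (mod 2341).

2188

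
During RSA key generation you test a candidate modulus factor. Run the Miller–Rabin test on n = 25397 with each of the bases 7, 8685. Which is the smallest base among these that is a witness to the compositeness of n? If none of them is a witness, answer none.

n − 1 = 25396 = 2^2 · 6349, so s = 2 and d = 6349.
Base 7: x_0 = 7^6349 mod 25397 = 4254. x_0 is neither 1 nor 25396, so continue squaring. x_1 = 4254^2 mod 25397 = 13852. Reached i = s−1 = 1 without hitting −1: 7 is a Miller–Rabin witness and 25397 is composite.
Base 8685: x_0 = 8685^6349 mod 25397 = 9679. x_0 is neither 1 nor 25396, so continue squaring. x_1 = 9679^2 mod 25397 = 18905. Reached i = s−1 = 1 without hitting −1: 8685 is a Miller–Rabin witness and 25397 is composite.
The smallest witness among the given bases is 7.

7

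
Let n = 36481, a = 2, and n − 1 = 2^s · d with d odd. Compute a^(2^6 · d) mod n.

n − 1 = 36480 = 2^7 · 285, so s = 7 and d = 285.
x_0 = 2^285 mod 36481 = 14326.
x_1 = 14326^2 mod 36481 = 28651.
x_2 = 28651^2 mod 36481 = 20820.
x_3 = 20820^2 mod 36481 = 5158.
x_4 = 5158^2 mod 36481 = 10315.
x_5 = 10315^2 mod 36481 = 20629.
x_6 = 20629^2 mod 36481 = 4776.

4776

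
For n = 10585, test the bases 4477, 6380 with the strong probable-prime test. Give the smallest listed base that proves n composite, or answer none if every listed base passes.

n − 1 = 10584 = 2^3 · 1323, so s = 3 and d = 1323.
Base 4477: x_0 = 4477^1323 mod 10585 = 4188. x_0 is neither 1 nor 10584, so continue squaring. x_1 = 4188^2 mod 10585 = 10584. x_1 ≡ −1, so 4477 is not a witness.
Base 6380: x_0 = 6380^1323 mod 10585 = 9135. x_0 is neither 1 nor 10584, so continue squaring. x_1 = 9135^2 mod 10585 = 6670. x_2 = 6670^2 mod 10585 = 145. Reached i = s−1 = 2 without hitting −1: 6380 is a Miller–Rabin witness and 10585 is composite.
The smallest witness among the given bases is 6380.

6380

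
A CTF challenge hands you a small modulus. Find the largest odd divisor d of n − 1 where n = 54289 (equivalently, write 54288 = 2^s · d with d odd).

3393

Halving: 54288 → 27144 → 13572 → 6786 → 3393; 3393 is odd.
So 54288 = 2^4 · 3393.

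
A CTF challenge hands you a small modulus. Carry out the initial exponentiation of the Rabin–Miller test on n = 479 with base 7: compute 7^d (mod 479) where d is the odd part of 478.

n − 1 = 478 = 2^1 · 239, so s = 1 and d = 239.
By repeated squaring, 7^239 ≡ 1 (mod 479).

1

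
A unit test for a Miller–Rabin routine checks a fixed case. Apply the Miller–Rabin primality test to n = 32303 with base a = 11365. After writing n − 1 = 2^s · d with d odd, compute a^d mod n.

n − 1 = 32302 = 2^1 · 16151, so s = 1 and d = 16151.
Repeated squaring mod 32303: 11365^1 ≡ 11365, 11365^2 ≡ 15831, 11365^4 ≡ 13887, 11365^8 ≡ 32162, 11365^16 ≡ 19881, 11365^32 ≡ 26956, 11365^64 ≡ 2254, 11365^128 ≡ 8945, 11365^256 ≡ 30797, 11365^512 ≡ 6826, 11365^1024 ≡ 13350, 11365^2048 ≡ 6849, 11365^4096 ≡ 4845, 11365^8192 ≡ 22047.
16151 = 8192 + 4096 + 2048 + 1024 + 512 + 256 + 16 + 4 + 2 + 1, so 11365^16151 ≡ 22047·4845·6849·13350·6826·30797·19881·13887·15831·11365 ≡ 1 (mod 32303).

1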